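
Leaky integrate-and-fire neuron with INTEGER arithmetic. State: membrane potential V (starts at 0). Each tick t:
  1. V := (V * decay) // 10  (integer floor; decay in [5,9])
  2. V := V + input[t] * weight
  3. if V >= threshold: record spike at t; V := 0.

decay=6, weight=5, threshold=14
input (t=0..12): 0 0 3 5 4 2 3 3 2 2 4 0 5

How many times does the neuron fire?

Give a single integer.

Answer: 8

Derivation:
t=0: input=0 -> V=0
t=1: input=0 -> V=0
t=2: input=3 -> V=0 FIRE
t=3: input=5 -> V=0 FIRE
t=4: input=4 -> V=0 FIRE
t=5: input=2 -> V=10
t=6: input=3 -> V=0 FIRE
t=7: input=3 -> V=0 FIRE
t=8: input=2 -> V=10
t=9: input=2 -> V=0 FIRE
t=10: input=4 -> V=0 FIRE
t=11: input=0 -> V=0
t=12: input=5 -> V=0 FIRE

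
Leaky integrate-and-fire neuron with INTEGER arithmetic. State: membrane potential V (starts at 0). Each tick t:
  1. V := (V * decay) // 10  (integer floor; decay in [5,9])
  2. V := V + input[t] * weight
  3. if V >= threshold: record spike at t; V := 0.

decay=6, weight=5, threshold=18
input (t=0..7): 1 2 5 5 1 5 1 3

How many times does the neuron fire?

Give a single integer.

Answer: 4

Derivation:
t=0: input=1 -> V=5
t=1: input=2 -> V=13
t=2: input=5 -> V=0 FIRE
t=3: input=5 -> V=0 FIRE
t=4: input=1 -> V=5
t=5: input=5 -> V=0 FIRE
t=6: input=1 -> V=5
t=7: input=3 -> V=0 FIRE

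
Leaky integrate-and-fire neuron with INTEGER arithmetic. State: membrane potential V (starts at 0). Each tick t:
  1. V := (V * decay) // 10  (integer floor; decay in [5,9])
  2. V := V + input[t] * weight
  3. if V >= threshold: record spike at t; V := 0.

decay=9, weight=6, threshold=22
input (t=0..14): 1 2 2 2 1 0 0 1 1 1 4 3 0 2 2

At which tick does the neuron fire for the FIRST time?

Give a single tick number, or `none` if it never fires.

t=0: input=1 -> V=6
t=1: input=2 -> V=17
t=2: input=2 -> V=0 FIRE
t=3: input=2 -> V=12
t=4: input=1 -> V=16
t=5: input=0 -> V=14
t=6: input=0 -> V=12
t=7: input=1 -> V=16
t=8: input=1 -> V=20
t=9: input=1 -> V=0 FIRE
t=10: input=4 -> V=0 FIRE
t=11: input=3 -> V=18
t=12: input=0 -> V=16
t=13: input=2 -> V=0 FIRE
t=14: input=2 -> V=12

Answer: 2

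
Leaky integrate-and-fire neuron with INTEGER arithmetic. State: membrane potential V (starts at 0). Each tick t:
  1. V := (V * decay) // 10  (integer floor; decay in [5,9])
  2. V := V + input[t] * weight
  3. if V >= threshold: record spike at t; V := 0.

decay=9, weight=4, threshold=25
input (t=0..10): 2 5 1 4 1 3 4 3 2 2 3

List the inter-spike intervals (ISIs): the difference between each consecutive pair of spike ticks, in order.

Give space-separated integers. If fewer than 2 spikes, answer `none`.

Answer: 4 2 3

Derivation:
t=0: input=2 -> V=8
t=1: input=5 -> V=0 FIRE
t=2: input=1 -> V=4
t=3: input=4 -> V=19
t=4: input=1 -> V=21
t=5: input=3 -> V=0 FIRE
t=6: input=4 -> V=16
t=7: input=3 -> V=0 FIRE
t=8: input=2 -> V=8
t=9: input=2 -> V=15
t=10: input=3 -> V=0 FIRE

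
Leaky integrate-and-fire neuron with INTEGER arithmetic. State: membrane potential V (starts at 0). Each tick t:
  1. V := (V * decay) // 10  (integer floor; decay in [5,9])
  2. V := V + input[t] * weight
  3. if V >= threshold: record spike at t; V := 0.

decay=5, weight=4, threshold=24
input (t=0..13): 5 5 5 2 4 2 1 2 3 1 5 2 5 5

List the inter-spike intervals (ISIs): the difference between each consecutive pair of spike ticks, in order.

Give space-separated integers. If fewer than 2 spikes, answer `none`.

t=0: input=5 -> V=20
t=1: input=5 -> V=0 FIRE
t=2: input=5 -> V=20
t=3: input=2 -> V=18
t=4: input=4 -> V=0 FIRE
t=5: input=2 -> V=8
t=6: input=1 -> V=8
t=7: input=2 -> V=12
t=8: input=3 -> V=18
t=9: input=1 -> V=13
t=10: input=5 -> V=0 FIRE
t=11: input=2 -> V=8
t=12: input=5 -> V=0 FIRE
t=13: input=5 -> V=20

Answer: 3 6 2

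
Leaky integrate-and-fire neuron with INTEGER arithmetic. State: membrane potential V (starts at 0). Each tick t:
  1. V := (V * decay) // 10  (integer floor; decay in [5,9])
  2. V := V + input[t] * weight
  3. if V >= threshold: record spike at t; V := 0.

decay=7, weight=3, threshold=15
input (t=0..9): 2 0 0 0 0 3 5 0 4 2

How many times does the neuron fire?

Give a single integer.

Answer: 1

Derivation:
t=0: input=2 -> V=6
t=1: input=0 -> V=4
t=2: input=0 -> V=2
t=3: input=0 -> V=1
t=4: input=0 -> V=0
t=5: input=3 -> V=9
t=6: input=5 -> V=0 FIRE
t=7: input=0 -> V=0
t=8: input=4 -> V=12
t=9: input=2 -> V=14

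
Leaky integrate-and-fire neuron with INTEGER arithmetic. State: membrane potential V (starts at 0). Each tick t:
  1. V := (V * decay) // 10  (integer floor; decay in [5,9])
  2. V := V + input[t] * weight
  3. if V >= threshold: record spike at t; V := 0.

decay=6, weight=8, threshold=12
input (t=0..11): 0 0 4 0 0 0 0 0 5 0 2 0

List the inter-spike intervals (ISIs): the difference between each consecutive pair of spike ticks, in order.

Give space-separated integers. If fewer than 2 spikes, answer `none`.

Answer: 6 2

Derivation:
t=0: input=0 -> V=0
t=1: input=0 -> V=0
t=2: input=4 -> V=0 FIRE
t=3: input=0 -> V=0
t=4: input=0 -> V=0
t=5: input=0 -> V=0
t=6: input=0 -> V=0
t=7: input=0 -> V=0
t=8: input=5 -> V=0 FIRE
t=9: input=0 -> V=0
t=10: input=2 -> V=0 FIRE
t=11: input=0 -> V=0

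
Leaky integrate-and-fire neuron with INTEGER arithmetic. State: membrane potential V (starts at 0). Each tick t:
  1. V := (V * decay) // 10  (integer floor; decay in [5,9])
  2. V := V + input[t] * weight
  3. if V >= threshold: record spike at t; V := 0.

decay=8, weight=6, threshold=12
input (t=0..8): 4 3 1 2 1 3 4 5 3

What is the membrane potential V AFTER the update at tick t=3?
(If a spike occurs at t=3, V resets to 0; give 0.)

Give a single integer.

Answer: 0

Derivation:
t=0: input=4 -> V=0 FIRE
t=1: input=3 -> V=0 FIRE
t=2: input=1 -> V=6
t=3: input=2 -> V=0 FIRE
t=4: input=1 -> V=6
t=5: input=3 -> V=0 FIRE
t=6: input=4 -> V=0 FIRE
t=7: input=5 -> V=0 FIRE
t=8: input=3 -> V=0 FIRE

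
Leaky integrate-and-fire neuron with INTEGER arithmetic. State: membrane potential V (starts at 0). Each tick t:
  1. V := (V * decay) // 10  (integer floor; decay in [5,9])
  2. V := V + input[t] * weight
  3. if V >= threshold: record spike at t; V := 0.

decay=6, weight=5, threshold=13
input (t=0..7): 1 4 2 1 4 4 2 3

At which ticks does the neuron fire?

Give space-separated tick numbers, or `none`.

Answer: 1 4 5 7

Derivation:
t=0: input=1 -> V=5
t=1: input=4 -> V=0 FIRE
t=2: input=2 -> V=10
t=3: input=1 -> V=11
t=4: input=4 -> V=0 FIRE
t=5: input=4 -> V=0 FIRE
t=6: input=2 -> V=10
t=7: input=3 -> V=0 FIRE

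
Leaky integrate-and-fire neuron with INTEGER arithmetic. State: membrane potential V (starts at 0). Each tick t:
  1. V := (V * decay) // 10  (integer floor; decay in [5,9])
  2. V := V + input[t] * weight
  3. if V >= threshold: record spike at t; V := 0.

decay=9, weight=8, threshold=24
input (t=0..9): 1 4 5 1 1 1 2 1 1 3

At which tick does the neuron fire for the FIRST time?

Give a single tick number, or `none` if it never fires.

Answer: 1

Derivation:
t=0: input=1 -> V=8
t=1: input=4 -> V=0 FIRE
t=2: input=5 -> V=0 FIRE
t=3: input=1 -> V=8
t=4: input=1 -> V=15
t=5: input=1 -> V=21
t=6: input=2 -> V=0 FIRE
t=7: input=1 -> V=8
t=8: input=1 -> V=15
t=9: input=3 -> V=0 FIRE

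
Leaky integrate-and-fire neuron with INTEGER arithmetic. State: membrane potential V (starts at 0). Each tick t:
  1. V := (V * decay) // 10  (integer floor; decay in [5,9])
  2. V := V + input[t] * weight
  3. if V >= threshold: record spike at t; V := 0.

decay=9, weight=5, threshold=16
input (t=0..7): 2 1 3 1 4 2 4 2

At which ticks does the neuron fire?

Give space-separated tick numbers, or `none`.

t=0: input=2 -> V=10
t=1: input=1 -> V=14
t=2: input=3 -> V=0 FIRE
t=3: input=1 -> V=5
t=4: input=4 -> V=0 FIRE
t=5: input=2 -> V=10
t=6: input=4 -> V=0 FIRE
t=7: input=2 -> V=10

Answer: 2 4 6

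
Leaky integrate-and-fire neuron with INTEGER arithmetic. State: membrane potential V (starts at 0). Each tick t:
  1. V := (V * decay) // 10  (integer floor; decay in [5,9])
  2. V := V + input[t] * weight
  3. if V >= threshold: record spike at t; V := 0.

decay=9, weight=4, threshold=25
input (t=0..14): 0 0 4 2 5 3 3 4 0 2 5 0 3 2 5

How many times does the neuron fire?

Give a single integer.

Answer: 4

Derivation:
t=0: input=0 -> V=0
t=1: input=0 -> V=0
t=2: input=4 -> V=16
t=3: input=2 -> V=22
t=4: input=5 -> V=0 FIRE
t=5: input=3 -> V=12
t=6: input=3 -> V=22
t=7: input=4 -> V=0 FIRE
t=8: input=0 -> V=0
t=9: input=2 -> V=8
t=10: input=5 -> V=0 FIRE
t=11: input=0 -> V=0
t=12: input=3 -> V=12
t=13: input=2 -> V=18
t=14: input=5 -> V=0 FIRE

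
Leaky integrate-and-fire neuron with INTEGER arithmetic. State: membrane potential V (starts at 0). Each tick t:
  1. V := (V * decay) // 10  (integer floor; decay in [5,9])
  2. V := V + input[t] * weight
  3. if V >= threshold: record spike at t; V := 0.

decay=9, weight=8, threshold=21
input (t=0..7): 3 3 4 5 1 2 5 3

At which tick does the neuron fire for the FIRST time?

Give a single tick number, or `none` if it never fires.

Answer: 0

Derivation:
t=0: input=3 -> V=0 FIRE
t=1: input=3 -> V=0 FIRE
t=2: input=4 -> V=0 FIRE
t=3: input=5 -> V=0 FIRE
t=4: input=1 -> V=8
t=5: input=2 -> V=0 FIRE
t=6: input=5 -> V=0 FIRE
t=7: input=3 -> V=0 FIRE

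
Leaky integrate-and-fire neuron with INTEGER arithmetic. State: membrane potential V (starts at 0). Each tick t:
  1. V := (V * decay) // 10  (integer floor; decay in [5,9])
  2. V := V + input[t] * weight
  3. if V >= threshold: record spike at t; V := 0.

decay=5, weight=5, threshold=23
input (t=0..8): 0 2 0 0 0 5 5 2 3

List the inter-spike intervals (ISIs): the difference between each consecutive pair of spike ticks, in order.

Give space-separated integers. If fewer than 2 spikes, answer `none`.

t=0: input=0 -> V=0
t=1: input=2 -> V=10
t=2: input=0 -> V=5
t=3: input=0 -> V=2
t=4: input=0 -> V=1
t=5: input=5 -> V=0 FIRE
t=6: input=5 -> V=0 FIRE
t=7: input=2 -> V=10
t=8: input=3 -> V=20

Answer: 1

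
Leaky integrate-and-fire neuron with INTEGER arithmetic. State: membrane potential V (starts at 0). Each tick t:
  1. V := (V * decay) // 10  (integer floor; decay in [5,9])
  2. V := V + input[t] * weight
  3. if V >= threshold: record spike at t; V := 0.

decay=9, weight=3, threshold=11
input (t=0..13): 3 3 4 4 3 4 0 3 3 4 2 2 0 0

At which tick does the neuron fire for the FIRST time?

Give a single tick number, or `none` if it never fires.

t=0: input=3 -> V=9
t=1: input=3 -> V=0 FIRE
t=2: input=4 -> V=0 FIRE
t=3: input=4 -> V=0 FIRE
t=4: input=3 -> V=9
t=5: input=4 -> V=0 FIRE
t=6: input=0 -> V=0
t=7: input=3 -> V=9
t=8: input=3 -> V=0 FIRE
t=9: input=4 -> V=0 FIRE
t=10: input=2 -> V=6
t=11: input=2 -> V=0 FIRE
t=12: input=0 -> V=0
t=13: input=0 -> V=0

Answer: 1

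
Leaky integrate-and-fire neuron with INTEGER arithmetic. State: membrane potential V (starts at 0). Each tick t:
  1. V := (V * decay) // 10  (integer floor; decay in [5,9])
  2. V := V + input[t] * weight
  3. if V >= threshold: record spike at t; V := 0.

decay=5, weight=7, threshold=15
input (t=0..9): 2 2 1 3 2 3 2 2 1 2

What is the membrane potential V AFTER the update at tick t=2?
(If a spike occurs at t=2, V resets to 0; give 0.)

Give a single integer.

t=0: input=2 -> V=14
t=1: input=2 -> V=0 FIRE
t=2: input=1 -> V=7
t=3: input=3 -> V=0 FIRE
t=4: input=2 -> V=14
t=5: input=3 -> V=0 FIRE
t=6: input=2 -> V=14
t=7: input=2 -> V=0 FIRE
t=8: input=1 -> V=7
t=9: input=2 -> V=0 FIRE

Answer: 7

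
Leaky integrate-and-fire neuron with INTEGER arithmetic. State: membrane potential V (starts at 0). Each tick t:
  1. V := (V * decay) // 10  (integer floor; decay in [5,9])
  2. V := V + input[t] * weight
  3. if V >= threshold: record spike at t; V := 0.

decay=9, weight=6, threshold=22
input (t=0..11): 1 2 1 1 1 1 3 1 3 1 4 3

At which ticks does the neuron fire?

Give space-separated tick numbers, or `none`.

Answer: 3 6 8 10

Derivation:
t=0: input=1 -> V=6
t=1: input=2 -> V=17
t=2: input=1 -> V=21
t=3: input=1 -> V=0 FIRE
t=4: input=1 -> V=6
t=5: input=1 -> V=11
t=6: input=3 -> V=0 FIRE
t=7: input=1 -> V=6
t=8: input=3 -> V=0 FIRE
t=9: input=1 -> V=6
t=10: input=4 -> V=0 FIRE
t=11: input=3 -> V=18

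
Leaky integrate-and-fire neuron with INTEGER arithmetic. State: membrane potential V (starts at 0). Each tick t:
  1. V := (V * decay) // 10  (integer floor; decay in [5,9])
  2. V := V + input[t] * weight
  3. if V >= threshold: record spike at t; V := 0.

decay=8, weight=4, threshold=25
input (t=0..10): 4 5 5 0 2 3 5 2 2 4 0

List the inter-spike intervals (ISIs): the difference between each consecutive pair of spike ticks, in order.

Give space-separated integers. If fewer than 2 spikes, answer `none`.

Answer: 4 3

Derivation:
t=0: input=4 -> V=16
t=1: input=5 -> V=0 FIRE
t=2: input=5 -> V=20
t=3: input=0 -> V=16
t=4: input=2 -> V=20
t=5: input=3 -> V=0 FIRE
t=6: input=5 -> V=20
t=7: input=2 -> V=24
t=8: input=2 -> V=0 FIRE
t=9: input=4 -> V=16
t=10: input=0 -> V=12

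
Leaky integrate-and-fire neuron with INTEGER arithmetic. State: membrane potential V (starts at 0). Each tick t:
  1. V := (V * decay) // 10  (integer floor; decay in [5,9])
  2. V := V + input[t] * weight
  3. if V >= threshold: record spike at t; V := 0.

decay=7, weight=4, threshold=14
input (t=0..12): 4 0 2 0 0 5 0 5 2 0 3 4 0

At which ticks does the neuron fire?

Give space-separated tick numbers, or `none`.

t=0: input=4 -> V=0 FIRE
t=1: input=0 -> V=0
t=2: input=2 -> V=8
t=3: input=0 -> V=5
t=4: input=0 -> V=3
t=5: input=5 -> V=0 FIRE
t=6: input=0 -> V=0
t=7: input=5 -> V=0 FIRE
t=8: input=2 -> V=8
t=9: input=0 -> V=5
t=10: input=3 -> V=0 FIRE
t=11: input=4 -> V=0 FIRE
t=12: input=0 -> V=0

Answer: 0 5 7 10 11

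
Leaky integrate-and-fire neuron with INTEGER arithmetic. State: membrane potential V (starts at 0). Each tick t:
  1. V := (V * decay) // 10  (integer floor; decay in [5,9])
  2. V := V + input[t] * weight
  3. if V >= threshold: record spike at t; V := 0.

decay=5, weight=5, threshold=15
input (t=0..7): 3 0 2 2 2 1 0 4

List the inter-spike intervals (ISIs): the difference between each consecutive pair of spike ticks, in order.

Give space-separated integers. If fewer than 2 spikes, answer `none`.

Answer: 3 4

Derivation:
t=0: input=3 -> V=0 FIRE
t=1: input=0 -> V=0
t=2: input=2 -> V=10
t=3: input=2 -> V=0 FIRE
t=4: input=2 -> V=10
t=5: input=1 -> V=10
t=6: input=0 -> V=5
t=7: input=4 -> V=0 FIRE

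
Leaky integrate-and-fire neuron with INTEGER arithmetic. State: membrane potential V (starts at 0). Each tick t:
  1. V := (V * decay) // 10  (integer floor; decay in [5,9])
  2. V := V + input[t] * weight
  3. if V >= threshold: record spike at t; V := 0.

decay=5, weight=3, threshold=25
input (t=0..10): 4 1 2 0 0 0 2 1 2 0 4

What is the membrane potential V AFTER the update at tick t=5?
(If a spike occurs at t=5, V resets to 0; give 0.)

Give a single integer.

Answer: 1

Derivation:
t=0: input=4 -> V=12
t=1: input=1 -> V=9
t=2: input=2 -> V=10
t=3: input=0 -> V=5
t=4: input=0 -> V=2
t=5: input=0 -> V=1
t=6: input=2 -> V=6
t=7: input=1 -> V=6
t=8: input=2 -> V=9
t=9: input=0 -> V=4
t=10: input=4 -> V=14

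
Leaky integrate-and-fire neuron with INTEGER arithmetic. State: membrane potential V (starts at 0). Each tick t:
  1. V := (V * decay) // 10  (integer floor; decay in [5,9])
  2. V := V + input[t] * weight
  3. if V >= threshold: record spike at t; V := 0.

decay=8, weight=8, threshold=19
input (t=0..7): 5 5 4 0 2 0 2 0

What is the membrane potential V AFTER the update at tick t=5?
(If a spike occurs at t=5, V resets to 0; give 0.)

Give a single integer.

t=0: input=5 -> V=0 FIRE
t=1: input=5 -> V=0 FIRE
t=2: input=4 -> V=0 FIRE
t=3: input=0 -> V=0
t=4: input=2 -> V=16
t=5: input=0 -> V=12
t=6: input=2 -> V=0 FIRE
t=7: input=0 -> V=0

Answer: 12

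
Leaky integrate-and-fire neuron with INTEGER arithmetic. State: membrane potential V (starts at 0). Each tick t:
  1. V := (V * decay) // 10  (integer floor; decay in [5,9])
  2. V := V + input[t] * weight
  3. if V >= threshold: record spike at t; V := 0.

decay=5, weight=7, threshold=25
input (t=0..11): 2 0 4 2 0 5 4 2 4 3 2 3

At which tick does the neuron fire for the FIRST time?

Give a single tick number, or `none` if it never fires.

t=0: input=2 -> V=14
t=1: input=0 -> V=7
t=2: input=4 -> V=0 FIRE
t=3: input=2 -> V=14
t=4: input=0 -> V=7
t=5: input=5 -> V=0 FIRE
t=6: input=4 -> V=0 FIRE
t=7: input=2 -> V=14
t=8: input=4 -> V=0 FIRE
t=9: input=3 -> V=21
t=10: input=2 -> V=24
t=11: input=3 -> V=0 FIRE

Answer: 2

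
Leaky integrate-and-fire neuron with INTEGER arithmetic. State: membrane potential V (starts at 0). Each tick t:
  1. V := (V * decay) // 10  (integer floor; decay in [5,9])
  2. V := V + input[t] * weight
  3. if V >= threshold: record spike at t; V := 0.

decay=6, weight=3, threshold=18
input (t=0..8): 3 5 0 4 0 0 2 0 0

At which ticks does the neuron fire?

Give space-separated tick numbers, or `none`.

Answer: 1

Derivation:
t=0: input=3 -> V=9
t=1: input=5 -> V=0 FIRE
t=2: input=0 -> V=0
t=3: input=4 -> V=12
t=4: input=0 -> V=7
t=5: input=0 -> V=4
t=6: input=2 -> V=8
t=7: input=0 -> V=4
t=8: input=0 -> V=2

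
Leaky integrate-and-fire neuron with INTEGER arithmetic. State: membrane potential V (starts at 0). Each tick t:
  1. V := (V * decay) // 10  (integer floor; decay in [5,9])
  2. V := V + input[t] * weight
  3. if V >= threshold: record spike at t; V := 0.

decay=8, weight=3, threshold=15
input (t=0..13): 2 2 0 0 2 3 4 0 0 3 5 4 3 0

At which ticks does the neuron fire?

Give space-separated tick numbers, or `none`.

t=0: input=2 -> V=6
t=1: input=2 -> V=10
t=2: input=0 -> V=8
t=3: input=0 -> V=6
t=4: input=2 -> V=10
t=5: input=3 -> V=0 FIRE
t=6: input=4 -> V=12
t=7: input=0 -> V=9
t=8: input=0 -> V=7
t=9: input=3 -> V=14
t=10: input=5 -> V=0 FIRE
t=11: input=4 -> V=12
t=12: input=3 -> V=0 FIRE
t=13: input=0 -> V=0

Answer: 5 10 12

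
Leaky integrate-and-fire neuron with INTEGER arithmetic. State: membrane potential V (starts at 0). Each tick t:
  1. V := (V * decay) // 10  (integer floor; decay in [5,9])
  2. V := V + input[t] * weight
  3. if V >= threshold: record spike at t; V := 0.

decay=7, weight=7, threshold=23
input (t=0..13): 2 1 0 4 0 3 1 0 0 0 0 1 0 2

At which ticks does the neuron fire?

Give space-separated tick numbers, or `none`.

Answer: 3

Derivation:
t=0: input=2 -> V=14
t=1: input=1 -> V=16
t=2: input=0 -> V=11
t=3: input=4 -> V=0 FIRE
t=4: input=0 -> V=0
t=5: input=3 -> V=21
t=6: input=1 -> V=21
t=7: input=0 -> V=14
t=8: input=0 -> V=9
t=9: input=0 -> V=6
t=10: input=0 -> V=4
t=11: input=1 -> V=9
t=12: input=0 -> V=6
t=13: input=2 -> V=18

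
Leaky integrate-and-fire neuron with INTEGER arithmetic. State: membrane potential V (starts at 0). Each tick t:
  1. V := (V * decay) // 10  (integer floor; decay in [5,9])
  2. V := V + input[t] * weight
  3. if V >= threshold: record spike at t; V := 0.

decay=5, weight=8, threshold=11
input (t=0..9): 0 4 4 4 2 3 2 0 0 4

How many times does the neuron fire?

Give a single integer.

Answer: 7

Derivation:
t=0: input=0 -> V=0
t=1: input=4 -> V=0 FIRE
t=2: input=4 -> V=0 FIRE
t=3: input=4 -> V=0 FIRE
t=4: input=2 -> V=0 FIRE
t=5: input=3 -> V=0 FIRE
t=6: input=2 -> V=0 FIRE
t=7: input=0 -> V=0
t=8: input=0 -> V=0
t=9: input=4 -> V=0 FIRE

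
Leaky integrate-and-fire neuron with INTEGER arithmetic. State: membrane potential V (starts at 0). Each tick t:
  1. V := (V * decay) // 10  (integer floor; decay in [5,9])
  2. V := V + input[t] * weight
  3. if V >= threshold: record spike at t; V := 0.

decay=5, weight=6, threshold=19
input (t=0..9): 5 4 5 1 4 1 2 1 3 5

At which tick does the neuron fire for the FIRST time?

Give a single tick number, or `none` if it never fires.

Answer: 0

Derivation:
t=0: input=5 -> V=0 FIRE
t=1: input=4 -> V=0 FIRE
t=2: input=5 -> V=0 FIRE
t=3: input=1 -> V=6
t=4: input=4 -> V=0 FIRE
t=5: input=1 -> V=6
t=6: input=2 -> V=15
t=7: input=1 -> V=13
t=8: input=3 -> V=0 FIRE
t=9: input=5 -> V=0 FIRE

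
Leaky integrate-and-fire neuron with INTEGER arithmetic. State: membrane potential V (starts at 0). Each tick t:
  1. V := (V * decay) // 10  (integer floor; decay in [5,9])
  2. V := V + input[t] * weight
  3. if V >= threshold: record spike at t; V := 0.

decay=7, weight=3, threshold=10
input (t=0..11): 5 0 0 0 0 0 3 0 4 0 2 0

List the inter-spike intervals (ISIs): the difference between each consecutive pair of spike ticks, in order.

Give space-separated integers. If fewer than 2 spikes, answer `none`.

Answer: 8

Derivation:
t=0: input=5 -> V=0 FIRE
t=1: input=0 -> V=0
t=2: input=0 -> V=0
t=3: input=0 -> V=0
t=4: input=0 -> V=0
t=5: input=0 -> V=0
t=6: input=3 -> V=9
t=7: input=0 -> V=6
t=8: input=4 -> V=0 FIRE
t=9: input=0 -> V=0
t=10: input=2 -> V=6
t=11: input=0 -> V=4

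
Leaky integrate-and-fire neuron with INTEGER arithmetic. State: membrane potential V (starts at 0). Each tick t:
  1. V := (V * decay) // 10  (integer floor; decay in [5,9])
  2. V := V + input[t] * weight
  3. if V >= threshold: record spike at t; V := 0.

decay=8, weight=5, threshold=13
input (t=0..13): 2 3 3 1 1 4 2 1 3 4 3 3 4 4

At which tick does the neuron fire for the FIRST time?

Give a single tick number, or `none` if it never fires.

t=0: input=2 -> V=10
t=1: input=3 -> V=0 FIRE
t=2: input=3 -> V=0 FIRE
t=3: input=1 -> V=5
t=4: input=1 -> V=9
t=5: input=4 -> V=0 FIRE
t=6: input=2 -> V=10
t=7: input=1 -> V=0 FIRE
t=8: input=3 -> V=0 FIRE
t=9: input=4 -> V=0 FIRE
t=10: input=3 -> V=0 FIRE
t=11: input=3 -> V=0 FIRE
t=12: input=4 -> V=0 FIRE
t=13: input=4 -> V=0 FIRE

Answer: 1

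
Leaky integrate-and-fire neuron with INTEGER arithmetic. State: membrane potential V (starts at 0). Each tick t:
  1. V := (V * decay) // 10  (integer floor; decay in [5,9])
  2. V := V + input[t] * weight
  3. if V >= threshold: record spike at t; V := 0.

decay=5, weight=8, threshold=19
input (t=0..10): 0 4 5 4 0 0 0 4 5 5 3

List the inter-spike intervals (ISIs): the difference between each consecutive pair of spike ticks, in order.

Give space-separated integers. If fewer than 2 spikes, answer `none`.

t=0: input=0 -> V=0
t=1: input=4 -> V=0 FIRE
t=2: input=5 -> V=0 FIRE
t=3: input=4 -> V=0 FIRE
t=4: input=0 -> V=0
t=5: input=0 -> V=0
t=6: input=0 -> V=0
t=7: input=4 -> V=0 FIRE
t=8: input=5 -> V=0 FIRE
t=9: input=5 -> V=0 FIRE
t=10: input=3 -> V=0 FIRE

Answer: 1 1 4 1 1 1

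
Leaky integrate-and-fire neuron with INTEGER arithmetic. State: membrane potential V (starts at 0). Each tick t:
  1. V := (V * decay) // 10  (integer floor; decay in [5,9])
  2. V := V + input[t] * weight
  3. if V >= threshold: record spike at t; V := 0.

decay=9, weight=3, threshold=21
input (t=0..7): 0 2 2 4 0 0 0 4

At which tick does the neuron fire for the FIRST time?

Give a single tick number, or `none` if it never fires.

Answer: 3

Derivation:
t=0: input=0 -> V=0
t=1: input=2 -> V=6
t=2: input=2 -> V=11
t=3: input=4 -> V=0 FIRE
t=4: input=0 -> V=0
t=5: input=0 -> V=0
t=6: input=0 -> V=0
t=7: input=4 -> V=12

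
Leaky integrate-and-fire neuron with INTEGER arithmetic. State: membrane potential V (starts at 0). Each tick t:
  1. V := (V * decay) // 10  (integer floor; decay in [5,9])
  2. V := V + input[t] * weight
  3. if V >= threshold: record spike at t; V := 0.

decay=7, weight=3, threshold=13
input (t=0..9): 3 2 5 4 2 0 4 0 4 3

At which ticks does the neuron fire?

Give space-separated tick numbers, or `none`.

Answer: 2 4 8

Derivation:
t=0: input=3 -> V=9
t=1: input=2 -> V=12
t=2: input=5 -> V=0 FIRE
t=3: input=4 -> V=12
t=4: input=2 -> V=0 FIRE
t=5: input=0 -> V=0
t=6: input=4 -> V=12
t=7: input=0 -> V=8
t=8: input=4 -> V=0 FIRE
t=9: input=3 -> V=9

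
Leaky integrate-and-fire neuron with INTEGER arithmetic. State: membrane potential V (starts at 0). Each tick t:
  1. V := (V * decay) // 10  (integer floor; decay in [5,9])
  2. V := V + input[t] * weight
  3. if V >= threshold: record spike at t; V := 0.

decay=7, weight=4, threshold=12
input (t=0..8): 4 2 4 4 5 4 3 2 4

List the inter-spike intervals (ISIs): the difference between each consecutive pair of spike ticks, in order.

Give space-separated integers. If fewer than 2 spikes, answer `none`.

t=0: input=4 -> V=0 FIRE
t=1: input=2 -> V=8
t=2: input=4 -> V=0 FIRE
t=3: input=4 -> V=0 FIRE
t=4: input=5 -> V=0 FIRE
t=5: input=4 -> V=0 FIRE
t=6: input=3 -> V=0 FIRE
t=7: input=2 -> V=8
t=8: input=4 -> V=0 FIRE

Answer: 2 1 1 1 1 2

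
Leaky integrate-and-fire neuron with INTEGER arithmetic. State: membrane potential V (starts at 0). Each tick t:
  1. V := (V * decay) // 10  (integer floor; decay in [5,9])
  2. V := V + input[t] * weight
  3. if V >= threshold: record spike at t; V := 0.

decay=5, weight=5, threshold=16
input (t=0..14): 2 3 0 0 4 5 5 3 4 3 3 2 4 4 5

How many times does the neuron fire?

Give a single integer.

Answer: 9

Derivation:
t=0: input=2 -> V=10
t=1: input=3 -> V=0 FIRE
t=2: input=0 -> V=0
t=3: input=0 -> V=0
t=4: input=4 -> V=0 FIRE
t=5: input=5 -> V=0 FIRE
t=6: input=5 -> V=0 FIRE
t=7: input=3 -> V=15
t=8: input=4 -> V=0 FIRE
t=9: input=3 -> V=15
t=10: input=3 -> V=0 FIRE
t=11: input=2 -> V=10
t=12: input=4 -> V=0 FIRE
t=13: input=4 -> V=0 FIRE
t=14: input=5 -> V=0 FIRE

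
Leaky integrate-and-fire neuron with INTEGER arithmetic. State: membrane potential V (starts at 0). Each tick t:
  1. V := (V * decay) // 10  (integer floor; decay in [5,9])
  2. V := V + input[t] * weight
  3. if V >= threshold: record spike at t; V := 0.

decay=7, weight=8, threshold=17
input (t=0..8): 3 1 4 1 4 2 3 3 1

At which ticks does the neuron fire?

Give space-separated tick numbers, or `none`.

Answer: 0 2 4 6 7

Derivation:
t=0: input=3 -> V=0 FIRE
t=1: input=1 -> V=8
t=2: input=4 -> V=0 FIRE
t=3: input=1 -> V=8
t=4: input=4 -> V=0 FIRE
t=5: input=2 -> V=16
t=6: input=3 -> V=0 FIRE
t=7: input=3 -> V=0 FIRE
t=8: input=1 -> V=8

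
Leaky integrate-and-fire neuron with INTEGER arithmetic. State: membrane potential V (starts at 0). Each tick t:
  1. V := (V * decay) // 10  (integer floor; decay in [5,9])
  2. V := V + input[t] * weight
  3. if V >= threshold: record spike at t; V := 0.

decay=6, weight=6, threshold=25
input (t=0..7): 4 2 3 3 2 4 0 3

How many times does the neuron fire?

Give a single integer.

Answer: 3

Derivation:
t=0: input=4 -> V=24
t=1: input=2 -> V=0 FIRE
t=2: input=3 -> V=18
t=3: input=3 -> V=0 FIRE
t=4: input=2 -> V=12
t=5: input=4 -> V=0 FIRE
t=6: input=0 -> V=0
t=7: input=3 -> V=18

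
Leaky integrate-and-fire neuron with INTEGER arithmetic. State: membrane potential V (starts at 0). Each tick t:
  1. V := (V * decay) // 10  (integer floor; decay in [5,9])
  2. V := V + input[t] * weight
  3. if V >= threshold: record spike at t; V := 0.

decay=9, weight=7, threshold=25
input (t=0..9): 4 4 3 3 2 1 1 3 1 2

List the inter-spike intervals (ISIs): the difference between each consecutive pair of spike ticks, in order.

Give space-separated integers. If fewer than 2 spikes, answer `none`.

t=0: input=4 -> V=0 FIRE
t=1: input=4 -> V=0 FIRE
t=2: input=3 -> V=21
t=3: input=3 -> V=0 FIRE
t=4: input=2 -> V=14
t=5: input=1 -> V=19
t=6: input=1 -> V=24
t=7: input=3 -> V=0 FIRE
t=8: input=1 -> V=7
t=9: input=2 -> V=20

Answer: 1 2 4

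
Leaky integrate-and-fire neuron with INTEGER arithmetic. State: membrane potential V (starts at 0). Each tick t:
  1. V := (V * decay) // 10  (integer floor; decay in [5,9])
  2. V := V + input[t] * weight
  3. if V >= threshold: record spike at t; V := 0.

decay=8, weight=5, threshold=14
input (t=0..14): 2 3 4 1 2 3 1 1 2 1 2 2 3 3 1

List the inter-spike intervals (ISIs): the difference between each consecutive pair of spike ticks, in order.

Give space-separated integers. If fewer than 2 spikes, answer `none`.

t=0: input=2 -> V=10
t=1: input=3 -> V=0 FIRE
t=2: input=4 -> V=0 FIRE
t=3: input=1 -> V=5
t=4: input=2 -> V=0 FIRE
t=5: input=3 -> V=0 FIRE
t=6: input=1 -> V=5
t=7: input=1 -> V=9
t=8: input=2 -> V=0 FIRE
t=9: input=1 -> V=5
t=10: input=2 -> V=0 FIRE
t=11: input=2 -> V=10
t=12: input=3 -> V=0 FIRE
t=13: input=3 -> V=0 FIRE
t=14: input=1 -> V=5

Answer: 1 2 1 3 2 2 1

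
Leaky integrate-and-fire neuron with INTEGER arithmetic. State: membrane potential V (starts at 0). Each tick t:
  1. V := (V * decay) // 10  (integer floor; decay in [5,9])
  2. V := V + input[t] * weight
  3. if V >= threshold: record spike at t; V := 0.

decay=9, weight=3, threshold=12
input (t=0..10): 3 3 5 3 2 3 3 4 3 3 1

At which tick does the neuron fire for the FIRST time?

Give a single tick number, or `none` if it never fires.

Answer: 1

Derivation:
t=0: input=3 -> V=9
t=1: input=3 -> V=0 FIRE
t=2: input=5 -> V=0 FIRE
t=3: input=3 -> V=9
t=4: input=2 -> V=0 FIRE
t=5: input=3 -> V=9
t=6: input=3 -> V=0 FIRE
t=7: input=4 -> V=0 FIRE
t=8: input=3 -> V=9
t=9: input=3 -> V=0 FIRE
t=10: input=1 -> V=3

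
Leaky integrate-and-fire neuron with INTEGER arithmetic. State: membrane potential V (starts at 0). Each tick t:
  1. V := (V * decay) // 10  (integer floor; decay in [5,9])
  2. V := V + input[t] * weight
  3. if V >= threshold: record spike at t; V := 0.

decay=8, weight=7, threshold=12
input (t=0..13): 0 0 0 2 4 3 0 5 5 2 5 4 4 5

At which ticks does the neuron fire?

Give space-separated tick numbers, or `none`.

Answer: 3 4 5 7 8 9 10 11 12 13

Derivation:
t=0: input=0 -> V=0
t=1: input=0 -> V=0
t=2: input=0 -> V=0
t=3: input=2 -> V=0 FIRE
t=4: input=4 -> V=0 FIRE
t=5: input=3 -> V=0 FIRE
t=6: input=0 -> V=0
t=7: input=5 -> V=0 FIRE
t=8: input=5 -> V=0 FIRE
t=9: input=2 -> V=0 FIRE
t=10: input=5 -> V=0 FIRE
t=11: input=4 -> V=0 FIRE
t=12: input=4 -> V=0 FIRE
t=13: input=5 -> V=0 FIRE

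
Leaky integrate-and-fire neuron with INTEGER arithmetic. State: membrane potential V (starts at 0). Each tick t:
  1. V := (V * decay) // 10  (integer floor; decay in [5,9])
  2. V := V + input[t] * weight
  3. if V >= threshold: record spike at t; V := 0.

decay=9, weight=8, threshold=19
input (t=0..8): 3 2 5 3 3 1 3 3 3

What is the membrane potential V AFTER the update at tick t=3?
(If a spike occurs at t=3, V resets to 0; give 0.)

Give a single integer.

Answer: 0

Derivation:
t=0: input=3 -> V=0 FIRE
t=1: input=2 -> V=16
t=2: input=5 -> V=0 FIRE
t=3: input=3 -> V=0 FIRE
t=4: input=3 -> V=0 FIRE
t=5: input=1 -> V=8
t=6: input=3 -> V=0 FIRE
t=7: input=3 -> V=0 FIRE
t=8: input=3 -> V=0 FIRE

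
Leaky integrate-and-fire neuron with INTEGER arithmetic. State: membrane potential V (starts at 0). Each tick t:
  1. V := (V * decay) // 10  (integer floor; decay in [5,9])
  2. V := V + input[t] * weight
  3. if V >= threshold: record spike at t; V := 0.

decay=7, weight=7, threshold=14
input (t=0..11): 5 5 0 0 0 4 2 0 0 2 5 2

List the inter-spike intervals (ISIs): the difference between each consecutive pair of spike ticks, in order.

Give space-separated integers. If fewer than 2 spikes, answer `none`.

Answer: 1 4 1 3 1 1

Derivation:
t=0: input=5 -> V=0 FIRE
t=1: input=5 -> V=0 FIRE
t=2: input=0 -> V=0
t=3: input=0 -> V=0
t=4: input=0 -> V=0
t=5: input=4 -> V=0 FIRE
t=6: input=2 -> V=0 FIRE
t=7: input=0 -> V=0
t=8: input=0 -> V=0
t=9: input=2 -> V=0 FIRE
t=10: input=5 -> V=0 FIRE
t=11: input=2 -> V=0 FIRE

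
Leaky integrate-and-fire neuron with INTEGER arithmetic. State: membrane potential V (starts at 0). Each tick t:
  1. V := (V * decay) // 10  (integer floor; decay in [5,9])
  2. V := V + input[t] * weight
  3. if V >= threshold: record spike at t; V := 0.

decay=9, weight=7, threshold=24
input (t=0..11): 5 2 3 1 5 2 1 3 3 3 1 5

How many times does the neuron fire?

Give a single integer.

t=0: input=5 -> V=0 FIRE
t=1: input=2 -> V=14
t=2: input=3 -> V=0 FIRE
t=3: input=1 -> V=7
t=4: input=5 -> V=0 FIRE
t=5: input=2 -> V=14
t=6: input=1 -> V=19
t=7: input=3 -> V=0 FIRE
t=8: input=3 -> V=21
t=9: input=3 -> V=0 FIRE
t=10: input=1 -> V=7
t=11: input=5 -> V=0 FIRE

Answer: 6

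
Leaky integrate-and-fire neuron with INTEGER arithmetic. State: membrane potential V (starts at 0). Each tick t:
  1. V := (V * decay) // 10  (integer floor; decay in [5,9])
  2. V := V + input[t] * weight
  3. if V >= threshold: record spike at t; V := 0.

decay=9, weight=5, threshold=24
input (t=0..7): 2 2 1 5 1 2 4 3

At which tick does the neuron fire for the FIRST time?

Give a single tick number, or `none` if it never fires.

Answer: 3

Derivation:
t=0: input=2 -> V=10
t=1: input=2 -> V=19
t=2: input=1 -> V=22
t=3: input=5 -> V=0 FIRE
t=4: input=1 -> V=5
t=5: input=2 -> V=14
t=6: input=4 -> V=0 FIRE
t=7: input=3 -> V=15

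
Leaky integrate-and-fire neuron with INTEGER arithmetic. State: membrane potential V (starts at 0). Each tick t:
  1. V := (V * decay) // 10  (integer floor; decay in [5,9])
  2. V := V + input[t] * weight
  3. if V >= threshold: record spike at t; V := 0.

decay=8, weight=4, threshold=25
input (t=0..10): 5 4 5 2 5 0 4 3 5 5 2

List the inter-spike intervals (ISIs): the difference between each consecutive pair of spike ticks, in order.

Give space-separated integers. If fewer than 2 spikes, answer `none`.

Answer: 3 4

Derivation:
t=0: input=5 -> V=20
t=1: input=4 -> V=0 FIRE
t=2: input=5 -> V=20
t=3: input=2 -> V=24
t=4: input=5 -> V=0 FIRE
t=5: input=0 -> V=0
t=6: input=4 -> V=16
t=7: input=3 -> V=24
t=8: input=5 -> V=0 FIRE
t=9: input=5 -> V=20
t=10: input=2 -> V=24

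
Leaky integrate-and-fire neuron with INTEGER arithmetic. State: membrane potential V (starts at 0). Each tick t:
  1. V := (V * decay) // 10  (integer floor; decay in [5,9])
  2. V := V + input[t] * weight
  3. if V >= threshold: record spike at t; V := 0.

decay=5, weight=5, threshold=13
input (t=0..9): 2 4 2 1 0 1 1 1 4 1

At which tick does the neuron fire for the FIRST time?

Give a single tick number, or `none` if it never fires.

t=0: input=2 -> V=10
t=1: input=4 -> V=0 FIRE
t=2: input=2 -> V=10
t=3: input=1 -> V=10
t=4: input=0 -> V=5
t=5: input=1 -> V=7
t=6: input=1 -> V=8
t=7: input=1 -> V=9
t=8: input=4 -> V=0 FIRE
t=9: input=1 -> V=5

Answer: 1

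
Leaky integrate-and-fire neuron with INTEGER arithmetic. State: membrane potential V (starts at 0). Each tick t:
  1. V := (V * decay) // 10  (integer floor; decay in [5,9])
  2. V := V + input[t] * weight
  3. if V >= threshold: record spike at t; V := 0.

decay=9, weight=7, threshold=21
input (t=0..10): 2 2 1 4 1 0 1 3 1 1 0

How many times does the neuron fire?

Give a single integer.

Answer: 3

Derivation:
t=0: input=2 -> V=14
t=1: input=2 -> V=0 FIRE
t=2: input=1 -> V=7
t=3: input=4 -> V=0 FIRE
t=4: input=1 -> V=7
t=5: input=0 -> V=6
t=6: input=1 -> V=12
t=7: input=3 -> V=0 FIRE
t=8: input=1 -> V=7
t=9: input=1 -> V=13
t=10: input=0 -> V=11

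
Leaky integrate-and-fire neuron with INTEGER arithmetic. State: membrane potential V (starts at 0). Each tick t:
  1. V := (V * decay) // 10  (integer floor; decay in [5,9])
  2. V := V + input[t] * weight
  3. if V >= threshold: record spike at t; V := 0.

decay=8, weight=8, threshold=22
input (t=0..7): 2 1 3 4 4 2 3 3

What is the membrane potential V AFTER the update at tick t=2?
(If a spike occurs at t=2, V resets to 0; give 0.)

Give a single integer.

t=0: input=2 -> V=16
t=1: input=1 -> V=20
t=2: input=3 -> V=0 FIRE
t=3: input=4 -> V=0 FIRE
t=4: input=4 -> V=0 FIRE
t=5: input=2 -> V=16
t=6: input=3 -> V=0 FIRE
t=7: input=3 -> V=0 FIRE

Answer: 0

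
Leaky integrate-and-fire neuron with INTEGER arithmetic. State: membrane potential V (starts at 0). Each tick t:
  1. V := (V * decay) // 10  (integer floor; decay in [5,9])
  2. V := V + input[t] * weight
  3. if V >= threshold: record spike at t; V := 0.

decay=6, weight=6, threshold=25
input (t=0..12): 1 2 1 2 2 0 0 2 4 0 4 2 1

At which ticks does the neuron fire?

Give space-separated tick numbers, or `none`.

t=0: input=1 -> V=6
t=1: input=2 -> V=15
t=2: input=1 -> V=15
t=3: input=2 -> V=21
t=4: input=2 -> V=24
t=5: input=0 -> V=14
t=6: input=0 -> V=8
t=7: input=2 -> V=16
t=8: input=4 -> V=0 FIRE
t=9: input=0 -> V=0
t=10: input=4 -> V=24
t=11: input=2 -> V=0 FIRE
t=12: input=1 -> V=6

Answer: 8 11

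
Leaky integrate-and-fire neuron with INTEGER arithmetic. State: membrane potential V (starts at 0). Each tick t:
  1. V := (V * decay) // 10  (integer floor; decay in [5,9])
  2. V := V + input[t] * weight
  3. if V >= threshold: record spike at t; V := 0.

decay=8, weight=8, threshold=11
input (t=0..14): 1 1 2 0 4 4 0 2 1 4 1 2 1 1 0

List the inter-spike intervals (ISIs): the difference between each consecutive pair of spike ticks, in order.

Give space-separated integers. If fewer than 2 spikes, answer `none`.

Answer: 1 2 1 2 2 2 2

Derivation:
t=0: input=1 -> V=8
t=1: input=1 -> V=0 FIRE
t=2: input=2 -> V=0 FIRE
t=3: input=0 -> V=0
t=4: input=4 -> V=0 FIRE
t=5: input=4 -> V=0 FIRE
t=6: input=0 -> V=0
t=7: input=2 -> V=0 FIRE
t=8: input=1 -> V=8
t=9: input=4 -> V=0 FIRE
t=10: input=1 -> V=8
t=11: input=2 -> V=0 FIRE
t=12: input=1 -> V=8
t=13: input=1 -> V=0 FIRE
t=14: input=0 -> V=0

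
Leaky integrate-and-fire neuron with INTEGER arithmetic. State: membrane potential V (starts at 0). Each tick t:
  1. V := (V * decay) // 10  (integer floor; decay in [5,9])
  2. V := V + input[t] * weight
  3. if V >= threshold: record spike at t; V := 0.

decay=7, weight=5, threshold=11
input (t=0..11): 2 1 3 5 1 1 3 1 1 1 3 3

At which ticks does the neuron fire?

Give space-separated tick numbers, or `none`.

Answer: 1 2 3 6 10 11

Derivation:
t=0: input=2 -> V=10
t=1: input=1 -> V=0 FIRE
t=2: input=3 -> V=0 FIRE
t=3: input=5 -> V=0 FIRE
t=4: input=1 -> V=5
t=5: input=1 -> V=8
t=6: input=3 -> V=0 FIRE
t=7: input=1 -> V=5
t=8: input=1 -> V=8
t=9: input=1 -> V=10
t=10: input=3 -> V=0 FIRE
t=11: input=3 -> V=0 FIRE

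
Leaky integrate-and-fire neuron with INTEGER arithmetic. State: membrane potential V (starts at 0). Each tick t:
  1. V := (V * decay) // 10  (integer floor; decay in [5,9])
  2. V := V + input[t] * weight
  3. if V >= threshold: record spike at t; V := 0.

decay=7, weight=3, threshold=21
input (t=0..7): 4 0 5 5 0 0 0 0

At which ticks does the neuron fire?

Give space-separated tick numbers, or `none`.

Answer: 3

Derivation:
t=0: input=4 -> V=12
t=1: input=0 -> V=8
t=2: input=5 -> V=20
t=3: input=5 -> V=0 FIRE
t=4: input=0 -> V=0
t=5: input=0 -> V=0
t=6: input=0 -> V=0
t=7: input=0 -> V=0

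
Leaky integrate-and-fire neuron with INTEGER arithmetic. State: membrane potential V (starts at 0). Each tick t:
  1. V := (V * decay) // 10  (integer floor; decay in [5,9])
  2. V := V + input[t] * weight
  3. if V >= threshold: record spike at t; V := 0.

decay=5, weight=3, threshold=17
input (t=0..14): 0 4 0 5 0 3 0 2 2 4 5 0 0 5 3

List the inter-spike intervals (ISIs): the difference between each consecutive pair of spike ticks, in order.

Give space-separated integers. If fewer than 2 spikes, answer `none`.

Answer: 6 5

Derivation:
t=0: input=0 -> V=0
t=1: input=4 -> V=12
t=2: input=0 -> V=6
t=3: input=5 -> V=0 FIRE
t=4: input=0 -> V=0
t=5: input=3 -> V=9
t=6: input=0 -> V=4
t=7: input=2 -> V=8
t=8: input=2 -> V=10
t=9: input=4 -> V=0 FIRE
t=10: input=5 -> V=15
t=11: input=0 -> V=7
t=12: input=0 -> V=3
t=13: input=5 -> V=16
t=14: input=3 -> V=0 FIRE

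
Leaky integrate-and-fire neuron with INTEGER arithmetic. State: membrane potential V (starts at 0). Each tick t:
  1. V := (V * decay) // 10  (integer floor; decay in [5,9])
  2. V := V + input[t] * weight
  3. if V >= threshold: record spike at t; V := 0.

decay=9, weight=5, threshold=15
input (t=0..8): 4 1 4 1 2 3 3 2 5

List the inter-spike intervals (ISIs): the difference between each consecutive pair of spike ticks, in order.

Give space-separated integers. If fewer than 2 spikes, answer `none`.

Answer: 2 3 1 2

Derivation:
t=0: input=4 -> V=0 FIRE
t=1: input=1 -> V=5
t=2: input=4 -> V=0 FIRE
t=3: input=1 -> V=5
t=4: input=2 -> V=14
t=5: input=3 -> V=0 FIRE
t=6: input=3 -> V=0 FIRE
t=7: input=2 -> V=10
t=8: input=5 -> V=0 FIRE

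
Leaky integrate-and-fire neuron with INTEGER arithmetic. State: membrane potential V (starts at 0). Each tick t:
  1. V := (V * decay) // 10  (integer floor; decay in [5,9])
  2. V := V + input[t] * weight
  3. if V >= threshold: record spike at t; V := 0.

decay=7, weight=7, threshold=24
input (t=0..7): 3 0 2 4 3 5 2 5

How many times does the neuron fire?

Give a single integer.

t=0: input=3 -> V=21
t=1: input=0 -> V=14
t=2: input=2 -> V=23
t=3: input=4 -> V=0 FIRE
t=4: input=3 -> V=21
t=5: input=5 -> V=0 FIRE
t=6: input=2 -> V=14
t=7: input=5 -> V=0 FIRE

Answer: 3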